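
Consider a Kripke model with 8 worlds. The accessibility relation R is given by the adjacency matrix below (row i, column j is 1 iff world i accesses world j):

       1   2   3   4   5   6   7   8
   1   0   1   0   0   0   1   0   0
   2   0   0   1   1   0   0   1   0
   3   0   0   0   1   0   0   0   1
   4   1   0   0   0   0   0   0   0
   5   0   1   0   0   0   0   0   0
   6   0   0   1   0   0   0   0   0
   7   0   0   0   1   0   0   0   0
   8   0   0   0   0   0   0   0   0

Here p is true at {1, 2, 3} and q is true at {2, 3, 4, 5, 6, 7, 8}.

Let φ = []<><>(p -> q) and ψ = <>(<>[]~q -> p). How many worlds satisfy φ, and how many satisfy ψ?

For []<><>(p -> q):
1: successors {2, 6}; <><>(p -> q) there: 2:T, 6:T. ✓
2: successors {3, 4, 7}; <><>(p -> q) there: 3:F, 4:T, 7:F. ✗
3: successors {4, 8}; <><>(p -> q) there: 4:T, 8:F. ✗
4: successors {1}; <><>(p -> q) there: 1:T. ✓
5: successors {2}; <><>(p -> q) there: 2:T. ✓
6: successors {3}; <><>(p -> q) there: 3:F. ✗
7: successors {4}; <><>(p -> q) there: 4:T. ✓
8: no successors, so []<><>(p -> q) holds vacuously. ✓
— 5 worlds.
For <>(<>[]~q -> p):
1: successors {2, 6}; <>[]~q -> p there: 2:T, 6:T. ✓
2: successors {3, 4, 7}; <>[]~q -> p there: 3:T, 4:T, 7:F. ✓
3: successors {4, 8}; <>[]~q -> p there: 4:T, 8:T. ✓
4: successors {1}; <>[]~q -> p there: 1:T. ✓
5: successors {2}; <>[]~q -> p there: 2:T. ✓
6: successors {3}; <>[]~q -> p there: 3:T. ✓
7: successors {4}; <>[]~q -> p there: 4:T. ✓
8: no successors, so <>(<>[]~q -> p) fails. ✗
— 7 worlds.

5 and 7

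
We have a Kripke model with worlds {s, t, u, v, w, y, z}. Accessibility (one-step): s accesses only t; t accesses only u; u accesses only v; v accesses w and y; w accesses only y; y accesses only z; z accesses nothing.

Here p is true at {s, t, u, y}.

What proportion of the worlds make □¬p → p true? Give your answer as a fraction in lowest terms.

6/7

s: □¬p is F, p is T. ✓
t: □¬p is F, p is T. ✓
u: □¬p is T, p is T. ✓
v: □¬p is F, p is F. ✓
w: □¬p is F, p is F. ✓
y: □¬p is T, p is T. ✓
z: □¬p is T, p is F. ✗
That's 6 of 7 worlds, so 6/7.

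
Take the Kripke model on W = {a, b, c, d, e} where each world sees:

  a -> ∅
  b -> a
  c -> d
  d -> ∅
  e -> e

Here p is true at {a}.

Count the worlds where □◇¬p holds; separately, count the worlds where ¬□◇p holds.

For □◇¬p:
a: no successors, so □◇¬p holds vacuously. ✓
b: successors {a}; ◇¬p there: a:F. ✗
c: successors {d}; ◇¬p there: d:F. ✗
d: no successors, so □◇¬p holds vacuously. ✓
e: successors {e}; ◇¬p there: e:T. ✓
— 3 worlds.
For ¬□◇p:
a: □◇p is T. ✗
b: □◇p is F. ✓
c: □◇p is F. ✓
d: □◇p is T. ✗
e: □◇p is F. ✓
— 3 worlds.

3 and 3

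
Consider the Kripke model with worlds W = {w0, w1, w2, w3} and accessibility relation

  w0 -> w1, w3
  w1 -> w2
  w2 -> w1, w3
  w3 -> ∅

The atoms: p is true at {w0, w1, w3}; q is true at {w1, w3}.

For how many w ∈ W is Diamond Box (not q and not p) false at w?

w0: successors {w1, w3}; Box (not q and not p) there: w1:T, w3:T. ✓
w1: successors {w2}; Box (not q and not p) there: w2:F. ✗
w2: successors {w1, w3}; Box (not q and not p) there: w1:T, w3:T. ✓
w3: no successors, so Diamond Box (not q and not p) fails. ✗
Satisfying worlds: {w0, w2}.
So Diamond Box (not q and not p) fails at the other 2 worlds.

2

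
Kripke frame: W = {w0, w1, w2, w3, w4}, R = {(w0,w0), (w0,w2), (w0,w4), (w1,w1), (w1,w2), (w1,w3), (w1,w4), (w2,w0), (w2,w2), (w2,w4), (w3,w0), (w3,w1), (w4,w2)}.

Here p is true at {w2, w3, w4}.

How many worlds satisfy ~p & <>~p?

2

w0: ~p is T, <>~p is T. ✓
w1: ~p is T, <>~p is T. ✓
w2: ~p is F, <>~p is T. ✗
w3: ~p is F, <>~p is T. ✗
w4: ~p is F, <>~p is F. ✗
Satisfying worlds: {w0, w1}.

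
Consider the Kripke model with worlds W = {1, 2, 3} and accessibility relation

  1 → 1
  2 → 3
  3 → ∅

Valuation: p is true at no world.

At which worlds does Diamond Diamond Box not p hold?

1: successors {1}; Diamond Box not p there: 1:T. ✓
2: successors {3}; Diamond Box not p there: 3:F. ✗
3: no successors, so Diamond Diamond Box not p fails. ✗

{1}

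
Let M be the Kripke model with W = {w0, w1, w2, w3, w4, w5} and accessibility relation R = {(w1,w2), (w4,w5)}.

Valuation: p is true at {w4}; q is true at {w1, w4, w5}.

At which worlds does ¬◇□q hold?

w0: ◇□q is F. ✓
w1: ◇□q is T. ✗
w2: ◇□q is F. ✓
w3: ◇□q is F. ✓
w4: ◇□q is T. ✗
w5: ◇□q is F. ✓

{w0, w2, w3, w5}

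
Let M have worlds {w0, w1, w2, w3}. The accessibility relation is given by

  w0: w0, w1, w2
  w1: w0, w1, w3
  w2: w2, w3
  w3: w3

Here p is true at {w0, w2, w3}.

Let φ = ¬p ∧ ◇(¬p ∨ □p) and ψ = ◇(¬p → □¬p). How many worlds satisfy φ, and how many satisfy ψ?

For ¬p ∧ ◇(¬p ∨ □p):
w0: ¬p is F, ◇(¬p ∨ □p) is T. ✗
w1: ¬p is T, ◇(¬p ∨ □p) is T. ✓
w2: ¬p is F, ◇(¬p ∨ □p) is T. ✗
w3: ¬p is F, ◇(¬p ∨ □p) is T. ✗
— 1 world.
For ◇(¬p → □¬p):
w0: successors {w0, w1, w2}; ¬p → □¬p there: w0:T, w1:F, w2:T. ✓
w1: successors {w0, w1, w3}; ¬p → □¬p there: w0:T, w1:F, w3:T. ✓
w2: successors {w2, w3}; ¬p → □¬p there: w2:T, w3:T. ✓
w3: successors {w3}; ¬p → □¬p there: w3:T. ✓
— 4 worlds.

1 and 4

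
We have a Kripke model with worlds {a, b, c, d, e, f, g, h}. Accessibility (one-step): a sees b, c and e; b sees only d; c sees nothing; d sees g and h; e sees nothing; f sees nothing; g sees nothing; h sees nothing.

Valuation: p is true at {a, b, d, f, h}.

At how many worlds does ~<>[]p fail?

2

a: <>[]p is T. ✗
b: <>[]p is F. ✓
c: <>[]p is F. ✓
d: <>[]p is T. ✗
e: <>[]p is F. ✓
f: <>[]p is F. ✓
g: <>[]p is F. ✓
h: <>[]p is F. ✓
Satisfying worlds: {b, c, e, f, g, h}.
So ~<>[]p fails at the other 2 worlds.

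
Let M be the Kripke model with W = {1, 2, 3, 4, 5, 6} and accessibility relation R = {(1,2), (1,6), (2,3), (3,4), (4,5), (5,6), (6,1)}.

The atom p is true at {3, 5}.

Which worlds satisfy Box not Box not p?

1: successors {2, 6}; not Box not p there: 2:T, 6:F. ✗
2: successors {3}; not Box not p there: 3:F. ✗
3: successors {4}; not Box not p there: 4:T. ✓
4: successors {5}; not Box not p there: 5:F. ✗
5: successors {6}; not Box not p there: 6:F. ✗
6: successors {1}; not Box not p there: 1:F. ✗

{3}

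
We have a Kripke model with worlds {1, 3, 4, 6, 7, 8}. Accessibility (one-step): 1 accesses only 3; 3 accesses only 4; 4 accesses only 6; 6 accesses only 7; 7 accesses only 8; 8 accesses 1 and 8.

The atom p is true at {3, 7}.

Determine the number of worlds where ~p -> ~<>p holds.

4

1: ~p is T, ~<>p is F. ✗
3: ~p is F, ~<>p is T. ✓
4: ~p is T, ~<>p is T. ✓
6: ~p is T, ~<>p is F. ✗
7: ~p is F, ~<>p is T. ✓
8: ~p is T, ~<>p is T. ✓
Satisfying worlds: {3, 4, 7, 8}.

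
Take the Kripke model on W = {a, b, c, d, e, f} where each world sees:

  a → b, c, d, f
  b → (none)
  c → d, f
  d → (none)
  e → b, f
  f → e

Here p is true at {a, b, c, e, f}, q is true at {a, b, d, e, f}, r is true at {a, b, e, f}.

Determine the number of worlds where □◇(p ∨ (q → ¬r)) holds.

3

a: successors {b, c, d, f}; ◇(p ∨ (q → ¬r)) there: b:F, c:T, d:F, f:T. ✗
b: no successors, so □◇(p ∨ (q → ¬r)) holds vacuously. ✓
c: successors {d, f}; ◇(p ∨ (q → ¬r)) there: d:F, f:T. ✗
d: no successors, so □◇(p ∨ (q → ¬r)) holds vacuously. ✓
e: successors {b, f}; ◇(p ∨ (q → ¬r)) there: b:F, f:T. ✗
f: successors {e}; ◇(p ∨ (q → ¬r)) there: e:T. ✓
Satisfying worlds: {b, d, f}.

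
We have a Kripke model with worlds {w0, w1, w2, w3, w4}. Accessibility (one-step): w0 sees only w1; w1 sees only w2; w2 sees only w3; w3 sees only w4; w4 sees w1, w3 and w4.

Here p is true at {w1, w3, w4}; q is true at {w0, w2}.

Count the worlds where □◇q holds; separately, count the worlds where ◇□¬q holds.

For □◇q:
w0: successors {w1}; ◇q there: w1:T. ✓
w1: successors {w2}; ◇q there: w2:F. ✗
w2: successors {w3}; ◇q there: w3:F. ✗
w3: successors {w4}; ◇q there: w4:F. ✗
w4: successors {w1, w3, w4}; ◇q there: w1:T, w3:F, w4:F. ✗
— 1 world.
For ◇□¬q:
w0: successors {w1}; □¬q there: w1:F. ✗
w1: successors {w2}; □¬q there: w2:T. ✓
w2: successors {w3}; □¬q there: w3:T. ✓
w3: successors {w4}; □¬q there: w4:T. ✓
w4: successors {w1, w3, w4}; □¬q there: w1:F, w3:T, w4:T. ✓
— 4 worlds.

1 and 4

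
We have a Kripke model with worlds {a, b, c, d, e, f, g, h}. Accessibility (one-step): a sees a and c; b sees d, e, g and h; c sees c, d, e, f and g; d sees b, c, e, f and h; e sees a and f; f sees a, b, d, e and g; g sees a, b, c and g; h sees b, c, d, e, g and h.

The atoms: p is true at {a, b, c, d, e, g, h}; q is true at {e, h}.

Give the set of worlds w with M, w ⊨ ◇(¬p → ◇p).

a: successors {a, c}; ¬p → ◇p there: a:T, c:T. ✓
b: successors {d, e, g, h}; ¬p → ◇p there: d:T, e:T, g:T, h:T. ✓
c: successors {c, d, e, f, g}; ¬p → ◇p there: c:T, d:T, e:T, f:T, g:T. ✓
d: successors {b, c, e, f, h}; ¬p → ◇p there: b:T, c:T, e:T, f:T, h:T. ✓
e: successors {a, f}; ¬p → ◇p there: a:T, f:T. ✓
f: successors {a, b, d, e, g}; ¬p → ◇p there: a:T, b:T, d:T, e:T, g:T. ✓
g: successors {a, b, c, g}; ¬p → ◇p there: a:T, b:T, c:T, g:T. ✓
h: successors {b, c, d, e, g, h}; ¬p → ◇p there: b:T, c:T, d:T, e:T, g:T, h:T. ✓

{a, b, c, d, e, f, g, h}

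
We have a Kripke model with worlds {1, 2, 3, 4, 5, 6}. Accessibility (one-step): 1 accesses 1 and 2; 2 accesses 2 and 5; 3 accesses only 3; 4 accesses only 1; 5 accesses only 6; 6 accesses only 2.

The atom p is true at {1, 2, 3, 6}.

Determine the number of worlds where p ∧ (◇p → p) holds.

1: p is T, ◇p → p is T. ✓
2: p is T, ◇p → p is T. ✓
3: p is T, ◇p → p is T. ✓
4: p is F, ◇p → p is F. ✗
5: p is F, ◇p → p is F. ✗
6: p is T, ◇p → p is T. ✓
Satisfying worlds: {1, 2, 3, 6}.

4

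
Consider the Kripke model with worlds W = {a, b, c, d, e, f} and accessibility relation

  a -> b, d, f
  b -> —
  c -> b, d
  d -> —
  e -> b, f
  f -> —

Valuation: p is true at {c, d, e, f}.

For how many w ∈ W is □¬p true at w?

a: successors {b, d, f}; ¬p there: b:T, d:F, f:F. ✗
b: no successors, so □¬p holds vacuously. ✓
c: successors {b, d}; ¬p there: b:T, d:F. ✗
d: no successors, so □¬p holds vacuously. ✓
e: successors {b, f}; ¬p there: b:T, f:F. ✗
f: no successors, so □¬p holds vacuously. ✓
Satisfying worlds: {b, d, f}.

3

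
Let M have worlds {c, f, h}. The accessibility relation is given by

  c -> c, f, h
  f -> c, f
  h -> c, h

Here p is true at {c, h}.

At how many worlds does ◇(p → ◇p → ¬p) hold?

2

c: successors {c, f, h}; p → ◇p → ¬p there: c:F, f:T, h:F. ✓
f: successors {c, f}; p → ◇p → ¬p there: c:F, f:T. ✓
h: successors {c, h}; p → ◇p → ¬p there: c:F, h:F. ✗
Satisfying worlds: {c, f}.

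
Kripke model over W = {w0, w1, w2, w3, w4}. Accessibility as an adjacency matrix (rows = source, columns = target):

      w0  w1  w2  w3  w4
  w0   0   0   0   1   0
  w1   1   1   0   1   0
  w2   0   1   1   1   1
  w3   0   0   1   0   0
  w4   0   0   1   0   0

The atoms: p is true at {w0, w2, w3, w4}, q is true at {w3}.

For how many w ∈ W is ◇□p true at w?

3

w0: successors {w3}; □p there: w3:T. ✓
w1: successors {w0, w1, w3}; □p there: w0:T, w1:F, w3:T. ✓
w2: successors {w1, w2, w3, w4}; □p there: w1:F, w2:F, w3:T, w4:T. ✓
w3: successors {w2}; □p there: w2:F. ✗
w4: successors {w2}; □p there: w2:F. ✗
Satisfying worlds: {w0, w1, w2}.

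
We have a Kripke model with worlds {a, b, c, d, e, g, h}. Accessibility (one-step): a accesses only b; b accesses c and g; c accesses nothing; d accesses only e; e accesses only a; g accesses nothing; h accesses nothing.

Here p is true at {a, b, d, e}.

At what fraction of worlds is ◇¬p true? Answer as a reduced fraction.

a: successors {b}; ¬p there: b:F. ✗
b: successors {c, g}; ¬p there: c:T, g:T. ✓
c: no successors, so ◇¬p fails. ✗
d: successors {e}; ¬p there: e:F. ✗
e: successors {a}; ¬p there: a:F. ✗
g: no successors, so ◇¬p fails. ✗
h: no successors, so ◇¬p fails. ✗
That's 1 of 7 worlds, so 1/7.

1/7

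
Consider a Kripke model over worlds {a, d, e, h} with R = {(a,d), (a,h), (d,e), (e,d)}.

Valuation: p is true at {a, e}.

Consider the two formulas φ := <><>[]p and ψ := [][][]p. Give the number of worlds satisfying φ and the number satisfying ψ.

1 and 2

For <><>[]p:
a: successors {d, h}; <>[]p there: d:F, h:F. ✗
d: successors {e}; <>[]p there: e:T. ✓
e: successors {d}; <>[]p there: d:F. ✗
h: no successors, so <><>[]p fails. ✗
— 1 world.
For [][][]p:
a: successors {d, h}; [][]p there: d:F, h:T. ✗
d: successors {e}; [][]p there: e:T. ✓
e: successors {d}; [][]p there: d:F. ✗
h: no successors, so [][][]p holds vacuously. ✓
— 2 worlds.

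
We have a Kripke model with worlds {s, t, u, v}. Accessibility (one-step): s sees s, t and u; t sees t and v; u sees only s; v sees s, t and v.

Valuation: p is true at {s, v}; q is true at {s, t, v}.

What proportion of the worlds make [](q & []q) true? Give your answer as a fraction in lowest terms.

s: successors {s, t, u}; q & []q there: s:F, t:T, u:F. ✗
t: successors {t, v}; q & []q there: t:T, v:T. ✓
u: successors {s}; q & []q there: s:F. ✗
v: successors {s, t, v}; q & []q there: s:F, t:T, v:T. ✗
That's 1 of 4 worlds, so 1/4.

1/4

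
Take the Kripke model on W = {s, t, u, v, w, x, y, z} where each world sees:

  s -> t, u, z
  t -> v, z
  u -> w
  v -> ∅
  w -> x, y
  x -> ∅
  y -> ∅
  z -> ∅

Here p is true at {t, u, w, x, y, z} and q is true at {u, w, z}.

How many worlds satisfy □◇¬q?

s: successors {t, u, z}; ◇¬q there: t:T, u:F, z:F. ✗
t: successors {v, z}; ◇¬q there: v:F, z:F. ✗
u: successors {w}; ◇¬q there: w:T. ✓
v: no successors, so □◇¬q holds vacuously. ✓
w: successors {x, y}; ◇¬q there: x:F, y:F. ✗
x: no successors, so □◇¬q holds vacuously. ✓
y: no successors, so □◇¬q holds vacuously. ✓
z: no successors, so □◇¬q holds vacuously. ✓
Satisfying worlds: {u, v, x, y, z}.

5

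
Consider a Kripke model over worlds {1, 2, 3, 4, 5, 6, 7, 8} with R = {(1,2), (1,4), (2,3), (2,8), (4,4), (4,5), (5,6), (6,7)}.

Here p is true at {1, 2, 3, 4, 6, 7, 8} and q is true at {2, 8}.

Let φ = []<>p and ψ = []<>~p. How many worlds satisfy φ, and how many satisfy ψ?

6 and 3

For []<>p:
1: successors {2, 4}; <>p there: 2:T, 4:T. ✓
2: successors {3, 8}; <>p there: 3:F, 8:F. ✗
3: no successors, so []<>p holds vacuously. ✓
4: successors {4, 5}; <>p there: 4:T, 5:T. ✓
5: successors {6}; <>p there: 6:T. ✓
6: successors {7}; <>p there: 7:F. ✗
7: no successors, so []<>p holds vacuously. ✓
8: no successors, so []<>p holds vacuously. ✓
— 6 worlds.
For []<>~p:
1: successors {2, 4}; <>~p there: 2:F, 4:T. ✗
2: successors {3, 8}; <>~p there: 3:F, 8:F. ✗
3: no successors, so []<>~p holds vacuously. ✓
4: successors {4, 5}; <>~p there: 4:T, 5:F. ✗
5: successors {6}; <>~p there: 6:F. ✗
6: successors {7}; <>~p there: 7:F. ✗
7: no successors, so []<>~p holds vacuously. ✓
8: no successors, so []<>~p holds vacuously. ✓
— 3 worlds.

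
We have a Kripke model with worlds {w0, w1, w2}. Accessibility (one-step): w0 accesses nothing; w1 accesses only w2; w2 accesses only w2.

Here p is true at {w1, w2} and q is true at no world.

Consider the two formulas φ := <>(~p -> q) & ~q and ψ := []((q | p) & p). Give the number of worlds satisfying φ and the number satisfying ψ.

2 and 3

For <>(~p -> q) & ~q:
w0: <>(~p -> q) is F, ~q is T. ✗
w1: <>(~p -> q) is T, ~q is T. ✓
w2: <>(~p -> q) is T, ~q is T. ✓
— 2 worlds.
For []((q | p) & p):
w0: no successors, so []((q | p) & p) holds vacuously. ✓
w1: successors {w2}; (q | p) & p there: w2:T. ✓
w2: successors {w2}; (q | p) & p there: w2:T. ✓
— 3 worlds.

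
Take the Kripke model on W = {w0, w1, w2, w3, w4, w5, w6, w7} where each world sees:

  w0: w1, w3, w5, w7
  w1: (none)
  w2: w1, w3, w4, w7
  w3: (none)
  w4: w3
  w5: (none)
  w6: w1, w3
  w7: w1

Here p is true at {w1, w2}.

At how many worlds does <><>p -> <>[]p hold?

w0: <><>p is T, <>[]p is T. ✓
w1: <><>p is F, <>[]p is F. ✓
w2: <><>p is T, <>[]p is T. ✓
w3: <><>p is F, <>[]p is F. ✓
w4: <><>p is F, <>[]p is T. ✓
w5: <><>p is F, <>[]p is F. ✓
w6: <><>p is F, <>[]p is T. ✓
w7: <><>p is F, <>[]p is T. ✓
Satisfying worlds: {w0, w1, w2, w3, w4, w5, w6, w7}.

8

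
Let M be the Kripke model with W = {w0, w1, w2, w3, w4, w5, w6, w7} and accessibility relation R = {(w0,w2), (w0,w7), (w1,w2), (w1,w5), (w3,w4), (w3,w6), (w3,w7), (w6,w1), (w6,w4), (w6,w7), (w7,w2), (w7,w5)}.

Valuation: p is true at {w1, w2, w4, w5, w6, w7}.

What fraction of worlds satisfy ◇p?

w0: successors {w2, w7}; p there: w2:T, w7:T. ✓
w1: successors {w2, w5}; p there: w2:T, w5:T. ✓
w2: no successors, so ◇p fails. ✗
w3: successors {w4, w6, w7}; p there: w4:T, w6:T, w7:T. ✓
w4: no successors, so ◇p fails. ✗
w5: no successors, so ◇p fails. ✗
w6: successors {w1, w4, w7}; p there: w1:T, w4:T, w7:T. ✓
w7: successors {w2, w5}; p there: w2:T, w5:T. ✓
That's 5 of 8 worlds, so 5/8.

5/8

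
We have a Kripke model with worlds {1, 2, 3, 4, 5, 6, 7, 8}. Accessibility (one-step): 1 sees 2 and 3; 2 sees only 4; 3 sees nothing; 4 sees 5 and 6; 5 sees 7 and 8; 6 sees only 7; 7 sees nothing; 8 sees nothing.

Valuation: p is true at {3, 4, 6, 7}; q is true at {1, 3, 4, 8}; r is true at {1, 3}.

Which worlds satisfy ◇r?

1: successors {2, 3}; r there: 2:F, 3:T. ✓
2: successors {4}; r there: 4:F. ✗
3: no successors, so ◇r fails. ✗
4: successors {5, 6}; r there: 5:F, 6:F. ✗
5: successors {7, 8}; r there: 7:F, 8:F. ✗
6: successors {7}; r there: 7:F. ✗
7: no successors, so ◇r fails. ✗
8: no successors, so ◇r fails. ✗

{1}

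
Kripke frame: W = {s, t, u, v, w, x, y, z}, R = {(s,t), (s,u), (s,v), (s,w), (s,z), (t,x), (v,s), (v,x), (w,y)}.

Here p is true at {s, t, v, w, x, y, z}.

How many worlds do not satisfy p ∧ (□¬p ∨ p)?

s: p is T, □¬p ∨ p is T. ✓
t: p is T, □¬p ∨ p is T. ✓
u: p is F, □¬p ∨ p is T. ✗
v: p is T, □¬p ∨ p is T. ✓
w: p is T, □¬p ∨ p is T. ✓
x: p is T, □¬p ∨ p is T. ✓
y: p is T, □¬p ∨ p is T. ✓
z: p is T, □¬p ∨ p is T. ✓
Satisfying worlds: {s, t, v, w, x, y, z}.
So p ∧ (□¬p ∨ p) fails at the other 1 world.

1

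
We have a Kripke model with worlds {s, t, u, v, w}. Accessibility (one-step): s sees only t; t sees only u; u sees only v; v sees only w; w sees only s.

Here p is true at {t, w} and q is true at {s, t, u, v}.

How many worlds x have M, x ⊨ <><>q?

s: successors {t}; <>q there: t:T. ✓
t: successors {u}; <>q there: u:T. ✓
u: successors {v}; <>q there: v:F. ✗
v: successors {w}; <>q there: w:T. ✓
w: successors {s}; <>q there: s:T. ✓
Satisfying worlds: {s, t, v, w}.

4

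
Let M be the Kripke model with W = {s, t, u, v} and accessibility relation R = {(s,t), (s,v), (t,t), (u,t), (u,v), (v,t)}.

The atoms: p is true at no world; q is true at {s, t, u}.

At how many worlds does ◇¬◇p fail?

0

s: successors {t, v}; ¬◇p there: t:T, v:T. ✓
t: successors {t}; ¬◇p there: t:T. ✓
u: successors {t, v}; ¬◇p there: t:T, v:T. ✓
v: successors {t}; ¬◇p there: t:T. ✓
Satisfying worlds: {s, t, u, v}.
So ◇¬◇p fails at the other 0 worlds.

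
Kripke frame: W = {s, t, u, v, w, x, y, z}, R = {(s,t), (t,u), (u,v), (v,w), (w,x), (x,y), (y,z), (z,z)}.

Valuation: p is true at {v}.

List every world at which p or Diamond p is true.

s: p is F, Diamond p is F. ✗
t: p is F, Diamond p is F. ✗
u: p is F, Diamond p is T. ✓
v: p is T, Diamond p is F. ✓
w: p is F, Diamond p is F. ✗
x: p is F, Diamond p is F. ✗
y: p is F, Diamond p is F. ✗
z: p is F, Diamond p is F. ✗

{u, v}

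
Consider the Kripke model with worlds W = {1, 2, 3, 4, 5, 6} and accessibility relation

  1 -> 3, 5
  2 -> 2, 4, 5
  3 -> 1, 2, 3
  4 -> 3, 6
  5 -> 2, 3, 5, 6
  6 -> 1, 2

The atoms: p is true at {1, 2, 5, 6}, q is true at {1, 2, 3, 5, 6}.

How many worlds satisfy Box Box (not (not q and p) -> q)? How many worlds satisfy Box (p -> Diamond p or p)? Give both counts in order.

For Box Box (not (not q and p) -> q):
1: successors {3, 5}; Box (not (not q and p) -> q) there: 3:T, 5:T. ✓
2: successors {2, 4, 5}; Box (not (not q and p) -> q) there: 2:F, 4:T, 5:T. ✗
3: successors {1, 2, 3}; Box (not (not q and p) -> q) there: 1:T, 2:F, 3:T. ✗
4: successors {3, 6}; Box (not (not q and p) -> q) there: 3:T, 6:T. ✓
5: successors {2, 3, 5, 6}; Box (not (not q and p) -> q) there: 2:F, 3:T, 5:T, 6:T. ✗
6: successors {1, 2}; Box (not (not q and p) -> q) there: 1:T, 2:F. ✗
— 2 worlds.
For Box (p -> Diamond p or p):
1: successors {3, 5}; p -> Diamond p or p there: 3:T, 5:T. ✓
2: successors {2, 4, 5}; p -> Diamond p or p there: 2:T, 4:T, 5:T. ✓
3: successors {1, 2, 3}; p -> Diamond p or p there: 1:T, 2:T, 3:T. ✓
4: successors {3, 6}; p -> Diamond p or p there: 3:T, 6:T. ✓
5: successors {2, 3, 5, 6}; p -> Diamond p or p there: 2:T, 3:T, 5:T, 6:T. ✓
6: successors {1, 2}; p -> Diamond p or p there: 1:T, 2:T. ✓
— 6 worlds.

2 and 6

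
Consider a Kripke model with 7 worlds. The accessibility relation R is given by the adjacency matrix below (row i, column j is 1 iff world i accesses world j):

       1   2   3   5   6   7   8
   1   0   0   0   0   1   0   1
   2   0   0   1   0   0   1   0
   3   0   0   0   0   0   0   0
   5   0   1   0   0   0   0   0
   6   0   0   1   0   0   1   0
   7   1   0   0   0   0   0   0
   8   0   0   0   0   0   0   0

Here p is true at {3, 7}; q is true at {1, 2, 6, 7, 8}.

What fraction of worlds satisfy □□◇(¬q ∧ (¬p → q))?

2/7

1: successors {6, 8}; □◇(¬q ∧ (¬p → q)) there: 6:F, 8:T. ✗
2: successors {3, 7}; □◇(¬q ∧ (¬p → q)) there: 3:T, 7:F. ✗
3: no successors, so □□◇(¬q ∧ (¬p → q)) holds vacuously. ✓
5: successors {2}; □◇(¬q ∧ (¬p → q)) there: 2:F. ✗
6: successors {3, 7}; □◇(¬q ∧ (¬p → q)) there: 3:T, 7:F. ✗
7: successors {1}; □◇(¬q ∧ (¬p → q)) there: 1:F. ✗
8: no successors, so □□◇(¬q ∧ (¬p → q)) holds vacuously. ✓
That's 2 of 7 worlds, so 2/7.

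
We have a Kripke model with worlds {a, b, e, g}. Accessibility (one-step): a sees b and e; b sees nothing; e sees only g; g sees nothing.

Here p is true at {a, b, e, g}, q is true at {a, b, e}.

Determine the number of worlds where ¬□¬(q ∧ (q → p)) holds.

1

a: □¬(q ∧ (q → p)) is F. ✓
b: □¬(q ∧ (q → p)) is T. ✗
e: □¬(q ∧ (q → p)) is T. ✗
g: □¬(q ∧ (q → p)) is T. ✗
Satisfying worlds: {a}.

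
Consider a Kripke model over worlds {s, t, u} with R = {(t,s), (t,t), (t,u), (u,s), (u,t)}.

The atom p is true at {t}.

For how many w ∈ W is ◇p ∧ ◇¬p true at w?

2

s: ◇p is F, ◇¬p is F. ✗
t: ◇p is T, ◇¬p is T. ✓
u: ◇p is T, ◇¬p is T. ✓
Satisfying worlds: {t, u}.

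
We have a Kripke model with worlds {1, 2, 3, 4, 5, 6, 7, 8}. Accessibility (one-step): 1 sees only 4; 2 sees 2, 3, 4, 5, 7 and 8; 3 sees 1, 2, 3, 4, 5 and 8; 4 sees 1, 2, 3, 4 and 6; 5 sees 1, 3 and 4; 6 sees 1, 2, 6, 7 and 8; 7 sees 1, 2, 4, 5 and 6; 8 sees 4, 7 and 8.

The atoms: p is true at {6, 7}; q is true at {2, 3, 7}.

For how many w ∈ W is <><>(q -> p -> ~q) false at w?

0

1: successors {4}; <>(q -> p -> ~q) there: 4:T. ✓
2: successors {2, 3, 4, 5, 7, 8}; <>(q -> p -> ~q) there: 2:T, 3:T, 4:T, 5:T, 7:T, 8:T. ✓
3: successors {1, 2, 3, 4, 5, 8}; <>(q -> p -> ~q) there: 1:T, 2:T, 3:T, 4:T, 5:T, 8:T. ✓
4: successors {1, 2, 3, 4, 6}; <>(q -> p -> ~q) there: 1:T, 2:T, 3:T, 4:T, 6:T. ✓
5: successors {1, 3, 4}; <>(q -> p -> ~q) there: 1:T, 3:T, 4:T. ✓
6: successors {1, 2, 6, 7, 8}; <>(q -> p -> ~q) there: 1:T, 2:T, 6:T, 7:T, 8:T. ✓
7: successors {1, 2, 4, 5, 6}; <>(q -> p -> ~q) there: 1:T, 2:T, 4:T, 5:T, 6:T. ✓
8: successors {4, 7, 8}; <>(q -> p -> ~q) there: 4:T, 7:T, 8:T. ✓
Satisfying worlds: {1, 2, 3, 4, 5, 6, 7, 8}.
So <><>(q -> p -> ~q) fails at the other 0 worlds.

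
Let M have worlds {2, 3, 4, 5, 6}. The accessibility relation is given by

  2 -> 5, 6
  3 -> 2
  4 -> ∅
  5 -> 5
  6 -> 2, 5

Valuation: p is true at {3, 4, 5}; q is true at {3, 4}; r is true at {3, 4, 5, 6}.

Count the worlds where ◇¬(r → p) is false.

2: successors {5, 6}; ¬(r → p) there: 5:F, 6:T. ✓
3: successors {2}; ¬(r → p) there: 2:F. ✗
4: no successors, so ◇¬(r → p) fails. ✗
5: successors {5}; ¬(r → p) there: 5:F. ✗
6: successors {2, 5}; ¬(r → p) there: 2:F, 5:F. ✗
Satisfying worlds: {2}.
So ◇¬(r → p) fails at the other 4 worlds.

4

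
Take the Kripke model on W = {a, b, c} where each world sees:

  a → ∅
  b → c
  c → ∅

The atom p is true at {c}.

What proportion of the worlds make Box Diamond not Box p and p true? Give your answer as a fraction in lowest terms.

1/3

a: Box Diamond not Box p is T, p is F. ✗
b: Box Diamond not Box p is F, p is F. ✗
c: Box Diamond not Box p is T, p is T. ✓
That's 1 of 3 worlds, so 1/3.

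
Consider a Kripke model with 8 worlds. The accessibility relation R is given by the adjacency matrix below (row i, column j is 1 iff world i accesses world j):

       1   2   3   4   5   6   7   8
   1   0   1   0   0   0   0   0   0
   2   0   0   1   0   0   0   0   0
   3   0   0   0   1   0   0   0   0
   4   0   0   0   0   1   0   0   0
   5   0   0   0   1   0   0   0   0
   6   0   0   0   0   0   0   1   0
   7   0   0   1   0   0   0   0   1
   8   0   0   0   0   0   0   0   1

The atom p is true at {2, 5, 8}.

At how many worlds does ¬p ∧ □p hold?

1: ¬p is T, □p is T. ✓
2: ¬p is F, □p is F. ✗
3: ¬p is T, □p is F. ✗
4: ¬p is T, □p is T. ✓
5: ¬p is F, □p is F. ✗
6: ¬p is T, □p is F. ✗
7: ¬p is T, □p is F. ✗
8: ¬p is F, □p is T. ✗
Satisfying worlds: {1, 4}.

2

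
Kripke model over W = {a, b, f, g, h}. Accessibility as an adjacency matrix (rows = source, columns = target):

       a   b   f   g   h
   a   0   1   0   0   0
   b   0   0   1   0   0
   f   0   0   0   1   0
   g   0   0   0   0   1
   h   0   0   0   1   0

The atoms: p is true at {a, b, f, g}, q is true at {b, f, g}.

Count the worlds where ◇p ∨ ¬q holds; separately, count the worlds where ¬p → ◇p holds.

For ◇p ∨ ¬q:
a: ◇p is T, ¬q is T. ✓
b: ◇p is T, ¬q is F. ✓
f: ◇p is T, ¬q is F. ✓
g: ◇p is F, ¬q is F. ✗
h: ◇p is T, ¬q is T. ✓
— 4 worlds.
For ¬p → ◇p:
a: ¬p is F, ◇p is T. ✓
b: ¬p is F, ◇p is T. ✓
f: ¬p is F, ◇p is T. ✓
g: ¬p is F, ◇p is F. ✓
h: ¬p is T, ◇p is T. ✓
— 5 worlds.

4 and 5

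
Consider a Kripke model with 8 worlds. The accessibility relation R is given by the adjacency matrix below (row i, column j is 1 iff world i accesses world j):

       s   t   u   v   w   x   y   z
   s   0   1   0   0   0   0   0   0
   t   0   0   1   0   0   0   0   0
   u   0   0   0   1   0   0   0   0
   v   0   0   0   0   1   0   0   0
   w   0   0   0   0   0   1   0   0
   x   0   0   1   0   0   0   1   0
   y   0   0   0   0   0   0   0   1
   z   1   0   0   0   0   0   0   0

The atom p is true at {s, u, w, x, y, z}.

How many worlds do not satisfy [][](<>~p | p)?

3

s: successors {t}; [](<>~p | p) there: t:T. ✓
t: successors {u}; [](<>~p | p) there: u:F. ✗
u: successors {v}; [](<>~p | p) there: v:T. ✓
v: successors {w}; [](<>~p | p) there: w:T. ✓
w: successors {x}; [](<>~p | p) there: x:T. ✓
x: successors {u, y}; [](<>~p | p) there: u:F, y:T. ✗
y: successors {z}; [](<>~p | p) there: z:T. ✓
z: successors {s}; [](<>~p | p) there: s:F. ✗
Satisfying worlds: {s, u, v, w, y}.
So [][](<>~p | p) fails at the other 3 worlds.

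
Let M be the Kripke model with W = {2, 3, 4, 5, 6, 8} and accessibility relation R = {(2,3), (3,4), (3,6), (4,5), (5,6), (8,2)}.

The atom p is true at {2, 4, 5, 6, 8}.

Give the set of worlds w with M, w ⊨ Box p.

2: successors {3}; p there: 3:F. ✗
3: successors {4, 6}; p there: 4:T, 6:T. ✓
4: successors {5}; p there: 5:T. ✓
5: successors {6}; p there: 6:T. ✓
6: no successors, so Box p holds vacuously. ✓
8: successors {2}; p there: 2:T. ✓

{3, 4, 5, 6, 8}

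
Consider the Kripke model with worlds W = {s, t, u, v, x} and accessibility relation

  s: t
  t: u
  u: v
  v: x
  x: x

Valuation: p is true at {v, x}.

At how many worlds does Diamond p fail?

2

s: successors {t}; p there: t:F. ✗
t: successors {u}; p there: u:F. ✗
u: successors {v}; p there: v:T. ✓
v: successors {x}; p there: x:T. ✓
x: successors {x}; p there: x:T. ✓
Satisfying worlds: {u, v, x}.
So Diamond p fails at the other 2 worlds.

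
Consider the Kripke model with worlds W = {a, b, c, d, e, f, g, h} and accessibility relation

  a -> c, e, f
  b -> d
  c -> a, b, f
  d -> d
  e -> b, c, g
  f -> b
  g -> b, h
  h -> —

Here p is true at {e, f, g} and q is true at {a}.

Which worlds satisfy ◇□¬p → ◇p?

a: ◇□¬p is T, ◇p is T. ✓
b: ◇□¬p is T, ◇p is F. ✗
c: ◇□¬p is T, ◇p is T. ✓
d: ◇□¬p is T, ◇p is F. ✗
e: ◇□¬p is T, ◇p is T. ✓
f: ◇□¬p is T, ◇p is F. ✗
g: ◇□¬p is T, ◇p is F. ✗
h: ◇□¬p is F, ◇p is F. ✓

{a, c, e, h}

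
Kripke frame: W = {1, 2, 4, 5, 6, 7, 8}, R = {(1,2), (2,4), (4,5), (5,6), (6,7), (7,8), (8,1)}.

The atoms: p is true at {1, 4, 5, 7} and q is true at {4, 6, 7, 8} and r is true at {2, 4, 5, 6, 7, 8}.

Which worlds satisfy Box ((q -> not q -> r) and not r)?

{8}

1: successors {2}; (q -> not q -> r) and not r there: 2:F. ✗
2: successors {4}; (q -> not q -> r) and not r there: 4:F. ✗
4: successors {5}; (q -> not q -> r) and not r there: 5:F. ✗
5: successors {6}; (q -> not q -> r) and not r there: 6:F. ✗
6: successors {7}; (q -> not q -> r) and not r there: 7:F. ✗
7: successors {8}; (q -> not q -> r) and not r there: 8:F. ✗
8: successors {1}; (q -> not q -> r) and not r there: 1:T. ✓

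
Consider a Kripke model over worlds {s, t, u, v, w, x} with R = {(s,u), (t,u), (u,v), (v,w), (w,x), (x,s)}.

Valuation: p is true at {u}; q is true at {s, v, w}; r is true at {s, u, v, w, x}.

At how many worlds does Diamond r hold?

6

s: successors {u}; r there: u:T. ✓
t: successors {u}; r there: u:T. ✓
u: successors {v}; r there: v:T. ✓
v: successors {w}; r there: w:T. ✓
w: successors {x}; r there: x:T. ✓
x: successors {s}; r there: s:T. ✓
Satisfying worlds: {s, t, u, v, w, x}.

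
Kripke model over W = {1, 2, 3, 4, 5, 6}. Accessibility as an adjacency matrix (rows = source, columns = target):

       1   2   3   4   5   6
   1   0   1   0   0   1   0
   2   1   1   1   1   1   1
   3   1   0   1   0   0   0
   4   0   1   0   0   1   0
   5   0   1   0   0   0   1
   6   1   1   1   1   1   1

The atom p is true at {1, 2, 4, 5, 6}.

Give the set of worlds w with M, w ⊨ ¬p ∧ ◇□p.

{3}

1: ¬p is F, ◇□p is T. ✗
2: ¬p is F, ◇□p is T. ✗
3: ¬p is T, ◇□p is T. ✓
4: ¬p is F, ◇□p is T. ✗
5: ¬p is F, ◇□p is F. ✗
6: ¬p is F, ◇□p is T. ✗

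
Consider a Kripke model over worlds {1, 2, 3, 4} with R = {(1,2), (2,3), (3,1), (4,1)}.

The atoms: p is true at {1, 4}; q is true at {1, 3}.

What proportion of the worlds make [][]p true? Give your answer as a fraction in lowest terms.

1/4

1: successors {2}; []p there: 2:F. ✗
2: successors {3}; []p there: 3:T. ✓
3: successors {1}; []p there: 1:F. ✗
4: successors {1}; []p there: 1:F. ✗
That's 1 of 4 worlds, so 1/4.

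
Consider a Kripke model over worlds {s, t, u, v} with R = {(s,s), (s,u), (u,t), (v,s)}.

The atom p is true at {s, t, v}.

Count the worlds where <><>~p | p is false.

1

s: <><>~p is T, p is T. ✓
t: <><>~p is F, p is T. ✓
u: <><>~p is F, p is F. ✗
v: <><>~p is T, p is T. ✓
Satisfying worlds: {s, t, v}.
So <><>~p | p fails at the other 1 world.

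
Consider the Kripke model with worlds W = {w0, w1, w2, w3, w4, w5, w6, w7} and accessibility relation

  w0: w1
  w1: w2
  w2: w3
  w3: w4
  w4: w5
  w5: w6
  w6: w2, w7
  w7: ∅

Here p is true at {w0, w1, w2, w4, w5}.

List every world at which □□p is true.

{w0, w2, w3, w7}

w0: successors {w1}; □p there: w1:T. ✓
w1: successors {w2}; □p there: w2:F. ✗
w2: successors {w3}; □p there: w3:T. ✓
w3: successors {w4}; □p there: w4:T. ✓
w4: successors {w5}; □p there: w5:F. ✗
w5: successors {w6}; □p there: w6:F. ✗
w6: successors {w2, w7}; □p there: w2:F, w7:T. ✗
w7: no successors, so □□p holds vacuously. ✓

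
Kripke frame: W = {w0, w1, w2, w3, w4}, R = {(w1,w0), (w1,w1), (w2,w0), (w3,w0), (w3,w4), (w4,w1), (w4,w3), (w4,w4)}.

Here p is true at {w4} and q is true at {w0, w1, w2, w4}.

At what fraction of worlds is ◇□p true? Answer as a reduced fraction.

3/5

w0: no successors, so ◇□p fails. ✗
w1: successors {w0, w1}; □p there: w0:T, w1:F. ✓
w2: successors {w0}; □p there: w0:T. ✓
w3: successors {w0, w4}; □p there: w0:T, w4:F. ✓
w4: successors {w1, w3, w4}; □p there: w1:F, w3:F, w4:F. ✗
That's 3 of 5 worlds, so 3/5.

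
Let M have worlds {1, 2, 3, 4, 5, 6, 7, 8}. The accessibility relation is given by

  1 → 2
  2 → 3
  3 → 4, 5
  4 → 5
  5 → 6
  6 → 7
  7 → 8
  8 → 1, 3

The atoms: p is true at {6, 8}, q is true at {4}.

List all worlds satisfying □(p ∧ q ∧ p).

1: successors {2}; p ∧ q ∧ p there: 2:F. ✗
2: successors {3}; p ∧ q ∧ p there: 3:F. ✗
3: successors {4, 5}; p ∧ q ∧ p there: 4:F, 5:F. ✗
4: successors {5}; p ∧ q ∧ p there: 5:F. ✗
5: successors {6}; p ∧ q ∧ p there: 6:F. ✗
6: successors {7}; p ∧ q ∧ p there: 7:F. ✗
7: successors {8}; p ∧ q ∧ p there: 8:F. ✗
8: successors {1, 3}; p ∧ q ∧ p there: 1:F, 3:F. ✗

∅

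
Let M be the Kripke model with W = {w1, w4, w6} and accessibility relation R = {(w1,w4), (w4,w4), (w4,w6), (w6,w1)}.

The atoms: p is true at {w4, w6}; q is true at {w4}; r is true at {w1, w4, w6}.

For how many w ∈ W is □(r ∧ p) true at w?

2

w1: successors {w4}; r ∧ p there: w4:T. ✓
w4: successors {w4, w6}; r ∧ p there: w4:T, w6:T. ✓
w6: successors {w1}; r ∧ p there: w1:F. ✗
Satisfying worlds: {w1, w4}.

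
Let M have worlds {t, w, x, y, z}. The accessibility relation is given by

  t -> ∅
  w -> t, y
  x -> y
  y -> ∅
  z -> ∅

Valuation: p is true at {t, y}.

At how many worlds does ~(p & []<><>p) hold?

t: p & []<><>p is T. ✗
w: p & []<><>p is F. ✓
x: p & []<><>p is F. ✓
y: p & []<><>p is T. ✗
z: p & []<><>p is F. ✓
Satisfying worlds: {w, x, z}.

3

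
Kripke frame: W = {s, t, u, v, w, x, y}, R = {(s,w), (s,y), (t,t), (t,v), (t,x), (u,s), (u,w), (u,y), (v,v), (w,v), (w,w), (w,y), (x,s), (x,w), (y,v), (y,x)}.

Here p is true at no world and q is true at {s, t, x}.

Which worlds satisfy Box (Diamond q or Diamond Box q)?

s: successors {w, y}; Diamond q or Diamond Box q there: w:F, y:T. ✗
t: successors {t, v, x}; Diamond q or Diamond Box q there: t:T, v:F, x:T. ✗
u: successors {s, w, y}; Diamond q or Diamond Box q there: s:F, w:F, y:T. ✗
v: successors {v}; Diamond q or Diamond Box q there: v:F. ✗
w: successors {v, w, y}; Diamond q or Diamond Box q there: v:F, w:F, y:T. ✗
x: successors {s, w}; Diamond q or Diamond Box q there: s:F, w:F. ✗
y: successors {v, x}; Diamond q or Diamond Box q there: v:F, x:T. ✗

∅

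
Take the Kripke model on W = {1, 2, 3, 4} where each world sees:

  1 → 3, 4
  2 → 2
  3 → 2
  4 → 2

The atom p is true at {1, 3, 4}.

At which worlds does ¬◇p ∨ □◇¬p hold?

{1, 2, 3, 4}

1: ¬◇p is F, □◇¬p is T. ✓
2: ¬◇p is T, □◇¬p is T. ✓
3: ¬◇p is T, □◇¬p is T. ✓
4: ¬◇p is T, □◇¬p is T. ✓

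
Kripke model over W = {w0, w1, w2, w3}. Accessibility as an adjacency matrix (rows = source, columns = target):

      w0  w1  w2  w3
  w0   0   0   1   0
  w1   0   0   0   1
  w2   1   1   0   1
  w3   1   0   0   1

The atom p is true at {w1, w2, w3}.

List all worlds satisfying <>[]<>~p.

w0: successors {w2}; []<>~p there: w2:F. ✗
w1: successors {w3}; []<>~p there: w3:F. ✗
w2: successors {w0, w1, w3}; []<>~p there: w0:T, w1:T, w3:F. ✓
w3: successors {w0, w3}; []<>~p there: w0:T, w3:F. ✓

{w2, w3}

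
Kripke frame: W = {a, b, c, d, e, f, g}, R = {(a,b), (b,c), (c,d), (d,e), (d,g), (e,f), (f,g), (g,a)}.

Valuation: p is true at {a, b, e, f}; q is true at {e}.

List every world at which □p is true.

a: successors {b}; p there: b:T. ✓
b: successors {c}; p there: c:F. ✗
c: successors {d}; p there: d:F. ✗
d: successors {e, g}; p there: e:T, g:F. ✗
e: successors {f}; p there: f:T. ✓
f: successors {g}; p there: g:F. ✗
g: successors {a}; p there: a:T. ✓

{a, e, g}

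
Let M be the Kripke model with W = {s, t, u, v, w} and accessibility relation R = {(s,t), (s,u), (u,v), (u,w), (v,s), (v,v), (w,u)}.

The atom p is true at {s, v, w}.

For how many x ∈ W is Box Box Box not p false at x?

s: successors {t, u}; Box Box not p there: t:T, u:F. ✗
t: no successors, so Box Box Box not p holds vacuously. ✓
u: successors {v, w}; Box Box not p there: v:F, w:F. ✗
v: successors {s, v}; Box Box not p there: s:F, v:F. ✗
w: successors {u}; Box Box not p there: u:F. ✗
Satisfying worlds: {t}.
So Box Box Box not p fails at the other 4 worlds.

4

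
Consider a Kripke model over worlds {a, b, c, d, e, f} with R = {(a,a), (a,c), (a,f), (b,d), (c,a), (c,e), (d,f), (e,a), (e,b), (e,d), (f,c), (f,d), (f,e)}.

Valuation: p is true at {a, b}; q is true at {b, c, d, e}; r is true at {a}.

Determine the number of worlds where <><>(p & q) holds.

a: successors {a, c, f}; <>(p & q) there: a:F, c:F, f:F. ✗
b: successors {d}; <>(p & q) there: d:F. ✗
c: successors {a, e}; <>(p & q) there: a:F, e:T. ✓
d: successors {f}; <>(p & q) there: f:F. ✗
e: successors {a, b, d}; <>(p & q) there: a:F, b:F, d:F. ✗
f: successors {c, d, e}; <>(p & q) there: c:F, d:F, e:T. ✓
Satisfying worlds: {c, f}.

2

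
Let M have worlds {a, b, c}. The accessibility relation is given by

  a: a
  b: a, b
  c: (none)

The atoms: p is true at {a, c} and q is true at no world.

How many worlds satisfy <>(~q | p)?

a: successors {a}; ~q | p there: a:T. ✓
b: successors {a, b}; ~q | p there: a:T, b:T. ✓
c: no successors, so <>(~q | p) fails. ✗
Satisfying worlds: {a, b}.

2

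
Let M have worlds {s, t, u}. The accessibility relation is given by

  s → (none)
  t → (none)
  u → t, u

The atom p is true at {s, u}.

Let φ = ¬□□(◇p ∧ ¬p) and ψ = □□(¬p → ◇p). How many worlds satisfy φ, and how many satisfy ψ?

1 and 2

For ¬□□(◇p ∧ ¬p):
s: □□(◇p ∧ ¬p) is T. ✗
t: □□(◇p ∧ ¬p) is T. ✗
u: □□(◇p ∧ ¬p) is F. ✓
— 1 world.
For □□(¬p → ◇p):
s: no successors, so □□(¬p → ◇p) holds vacuously. ✓
t: no successors, so □□(¬p → ◇p) holds vacuously. ✓
u: successors {t, u}; □(¬p → ◇p) there: t:T, u:F. ✗
— 2 worlds.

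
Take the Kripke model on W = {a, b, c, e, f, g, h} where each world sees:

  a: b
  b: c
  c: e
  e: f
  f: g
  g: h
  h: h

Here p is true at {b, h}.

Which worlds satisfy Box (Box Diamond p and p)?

{g, h}

a: successors {b}; Box Diamond p and p there: b:F. ✗
b: successors {c}; Box Diamond p and p there: c:F. ✗
c: successors {e}; Box Diamond p and p there: e:F. ✗
e: successors {f}; Box Diamond p and p there: f:F. ✗
f: successors {g}; Box Diamond p and p there: g:F. ✗
g: successors {h}; Box Diamond p and p there: h:T. ✓
h: successors {h}; Box Diamond p and p there: h:T. ✓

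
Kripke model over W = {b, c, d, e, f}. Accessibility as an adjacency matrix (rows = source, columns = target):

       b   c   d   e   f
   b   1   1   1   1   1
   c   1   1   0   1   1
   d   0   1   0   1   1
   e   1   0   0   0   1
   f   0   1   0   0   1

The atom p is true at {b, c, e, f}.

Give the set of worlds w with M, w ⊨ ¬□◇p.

∅

b: □◇p is T. ✗
c: □◇p is T. ✗
d: □◇p is T. ✗
e: □◇p is T. ✗
f: □◇p is T. ✗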